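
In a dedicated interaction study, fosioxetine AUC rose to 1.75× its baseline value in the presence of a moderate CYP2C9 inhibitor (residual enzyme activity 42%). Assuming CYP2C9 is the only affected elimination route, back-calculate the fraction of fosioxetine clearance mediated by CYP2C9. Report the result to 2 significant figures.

0.74

CL'/CL = 1 / 1.75 = 0.5714
0.42·fm + (1 − fm) = 0.5714
fm = (0.5714 − 1) / (0.42 − 1) = 0.74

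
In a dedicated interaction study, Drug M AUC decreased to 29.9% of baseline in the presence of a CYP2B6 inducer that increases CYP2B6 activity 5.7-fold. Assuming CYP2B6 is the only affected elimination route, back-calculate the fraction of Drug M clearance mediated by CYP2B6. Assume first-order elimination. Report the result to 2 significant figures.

CL'/CL = 1 / 0.299 = 3.344
5.7·fm + (1 − fm) = 3.344
fm = (3.344 − 1) / (5.7 − 1) = 0.50

0.50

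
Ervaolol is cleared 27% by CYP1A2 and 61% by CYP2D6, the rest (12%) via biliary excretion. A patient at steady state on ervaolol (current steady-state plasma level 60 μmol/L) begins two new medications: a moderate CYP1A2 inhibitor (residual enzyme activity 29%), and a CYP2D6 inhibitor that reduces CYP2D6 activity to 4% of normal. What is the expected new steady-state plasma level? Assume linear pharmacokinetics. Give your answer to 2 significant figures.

The CYP1A2 pathway (27% of clearance) is reduced to 0.29× activity: 0.27 × 0.29 = 0.0783.
The CYP2D6 pathway (61% of clearance) falls to 0.04× activity: 0.61 × 0.04 = 0.0244.
The remaining 12% of clearance is unaffected.
New clearance relative to baseline: 0.0783 + 0.0244 + 0.12 = 0.2227.
Dividing the baseline by the relative clearance: 60 / 0.2227 = 2.7 × 10² μmol/L.

2.7 × 10² μmol/L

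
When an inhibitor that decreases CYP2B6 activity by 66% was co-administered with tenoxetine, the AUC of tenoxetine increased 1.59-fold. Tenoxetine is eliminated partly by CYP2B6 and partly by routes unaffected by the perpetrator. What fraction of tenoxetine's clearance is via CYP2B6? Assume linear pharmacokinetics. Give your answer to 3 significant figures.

Call the CYP2B6 fraction fm. After the interaction, CL_new/CL_old = fm × 0.34 + (1 − fm).
AUC ratio = 1 / (new CL fraction), so new CL fraction = 1 / 1.59 = 0.6289.
fm × 0.34 + 1 − fm = 0.6289  ⇒  fm × (0.34 − 1) = −0.3711  ⇒  fm = 0.562.

0.562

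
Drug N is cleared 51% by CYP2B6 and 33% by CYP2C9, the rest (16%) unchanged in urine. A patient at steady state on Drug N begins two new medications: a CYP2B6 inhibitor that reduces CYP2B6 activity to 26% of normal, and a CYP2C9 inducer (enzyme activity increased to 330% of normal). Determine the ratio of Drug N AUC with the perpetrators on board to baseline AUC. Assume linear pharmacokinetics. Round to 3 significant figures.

CYP2B6: 0.51 × 0.26 = 0.1326
CYP2C9: 0.33 × 3.3 = 1.089
Other: 0.16 (unchanged)
CL_new/CL_old = 0.1326 + 1.089 + 0.16 = 1.3816.
Net AUC ratio = 1 / 1.3816 = 0.724.

0.724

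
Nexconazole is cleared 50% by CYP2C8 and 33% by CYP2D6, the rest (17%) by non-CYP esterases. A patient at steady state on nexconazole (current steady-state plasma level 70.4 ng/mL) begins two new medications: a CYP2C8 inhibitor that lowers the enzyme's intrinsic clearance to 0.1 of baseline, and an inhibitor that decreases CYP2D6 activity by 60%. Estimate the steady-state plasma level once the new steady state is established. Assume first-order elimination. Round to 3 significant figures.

The CYP2C8 pathway (50% of clearance) is reduced to 0.1× activity: 0.5 × 0.1 = 0.05.
The CYP2D6 pathway (33% of clearance) falls to 0.4× activity: 0.33 × 0.4 = 0.132.
The remaining 17% of clearance is unaffected.
CL_new/CL_old = 0.05 + 0.132 + 0.17 = 0.352.
Steady-state plasma level ∝ 1/CL: new value = 70.4 / 0.352 = 200 ng/mL.

200 ng/mL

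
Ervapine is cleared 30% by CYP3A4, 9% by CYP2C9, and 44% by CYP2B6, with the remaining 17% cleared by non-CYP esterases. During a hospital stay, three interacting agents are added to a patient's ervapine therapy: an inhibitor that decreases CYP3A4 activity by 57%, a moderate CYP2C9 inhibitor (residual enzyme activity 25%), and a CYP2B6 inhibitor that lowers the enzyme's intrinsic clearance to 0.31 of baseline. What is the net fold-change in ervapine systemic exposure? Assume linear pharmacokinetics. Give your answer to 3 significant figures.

The CYP3A4 pathway (30% of clearance) falls to 0.43× activity: 0.3 × 0.43 = 0.129.
The CYP2C9 pathway (9% of clearance) drops to 0.25× activity: 0.09 × 0.25 = 0.0225.
The CYP2B6 pathway (44% of clearance) drops to 0.31× activity: 0.44 × 0.31 = 0.1364.
The remaining 17% of clearance is unaffected.
CL_new/CL_old = 0.129 + 0.0225 + 0.1364 + 0.17 = 0.4579.
Net systemic exposure ratio = 1 / 0.4579 = 2.18.

2.18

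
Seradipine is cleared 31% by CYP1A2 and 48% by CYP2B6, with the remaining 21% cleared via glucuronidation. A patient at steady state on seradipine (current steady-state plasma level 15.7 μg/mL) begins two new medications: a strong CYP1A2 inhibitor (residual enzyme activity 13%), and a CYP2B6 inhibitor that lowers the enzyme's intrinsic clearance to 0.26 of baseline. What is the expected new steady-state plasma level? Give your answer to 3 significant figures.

The CYP1A2 pathway (31% of clearance) is reduced to 0.13× activity: 0.31 × 0.13 = 0.0403.
The CYP2B6 pathway (48% of clearance) falls to 0.26× activity: 0.48 × 0.26 = 0.1248.
The remaining 21% of clearance is unaffected.
CL_new/CL_old = 0.0403 + 0.1248 + 0.21 = 0.3751.
Dividing the baseline by the relative clearance: 15.7 / 0.3751 = 41.9 μg/mL.

41.9 μg/mL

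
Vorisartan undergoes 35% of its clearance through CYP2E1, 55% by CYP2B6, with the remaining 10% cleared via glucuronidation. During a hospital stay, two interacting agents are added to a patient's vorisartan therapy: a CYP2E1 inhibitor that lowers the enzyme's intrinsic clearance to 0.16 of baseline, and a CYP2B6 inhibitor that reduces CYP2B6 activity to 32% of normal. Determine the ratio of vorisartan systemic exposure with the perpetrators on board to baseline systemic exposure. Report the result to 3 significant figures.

The CYP2E1 pathway (35% of clearance) is reduced to 0.16× activity: 0.35 × 0.16 = 0.056.
The CYP2B6 pathway (55% of clearance) is reduced to 0.32× activity: 0.55 × 0.32 = 0.176.
The remaining 10% of clearance is unaffected.
New clearance relative to baseline: 0.056 + 0.176 + 0.1 = 0.332.
Systemic exposure ∝ 1/CL: fold-change = 1 / 0.332 = 3.01.

3.01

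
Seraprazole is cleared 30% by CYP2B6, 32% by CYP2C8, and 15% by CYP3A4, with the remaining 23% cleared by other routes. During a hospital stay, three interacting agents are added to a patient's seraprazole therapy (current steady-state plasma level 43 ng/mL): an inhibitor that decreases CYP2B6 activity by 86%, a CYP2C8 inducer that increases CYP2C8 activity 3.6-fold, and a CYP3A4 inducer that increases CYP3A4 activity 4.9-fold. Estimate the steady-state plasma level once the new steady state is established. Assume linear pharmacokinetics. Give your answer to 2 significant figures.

20 ng/mL

The CYP2B6 pathway (30% of clearance) drops to 0.14× activity: 0.3 × 0.14 = 0.042.
The CYP2C8 pathway (32% of clearance) increases to 3.6× activity: 0.32 × 3.6 = 1.152.
The CYP3A4 pathway (15% of clearance) is boosted to 4.9× activity: 0.15 × 4.9 = 0.735.
The remaining 23% of clearance is unaffected.
CL_new/CL_old = 0.042 + 1.152 + 0.735 + 0.23 = 2.159.
New steady-state plasma level = 43 / 2.159 = 20 ng/mL (concentration scales inversely with clearance).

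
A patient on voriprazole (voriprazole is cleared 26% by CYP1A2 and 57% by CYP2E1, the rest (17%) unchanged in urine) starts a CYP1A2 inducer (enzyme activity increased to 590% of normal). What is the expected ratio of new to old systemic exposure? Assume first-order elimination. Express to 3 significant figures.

0.440

The CYP1A2 pathway (26% of clearance) is boosted to 5.9× activity: 0.26 × 5.9 = 1.534.
CYP2E1 (57%) and the residual 17% are unaffected.
CL_new/CL_old = 1.534 + 0.57 + 0.17 = 2.274.
Since systemic exposure ∝ 1/CL, the ratio is 1 / 2.274 = 0.440.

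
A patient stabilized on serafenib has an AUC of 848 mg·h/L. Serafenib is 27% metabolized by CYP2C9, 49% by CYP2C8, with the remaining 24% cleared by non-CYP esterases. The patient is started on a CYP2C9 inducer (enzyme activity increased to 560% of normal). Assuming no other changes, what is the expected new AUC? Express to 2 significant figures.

CYP2C9: 0.27 × 5.6 = 1.512
CYP2C8: 0.49 (unchanged)
Other: 0.24 (unchanged)
New clearance relative to baseline: 1.512 + 0.49 + 0.24 = 2.242.
New AUC = baseline ÷ relative clearance = 848 / 2.242 = 3.8 × 10² mg·h/L.

3.8 × 10² mg·h/L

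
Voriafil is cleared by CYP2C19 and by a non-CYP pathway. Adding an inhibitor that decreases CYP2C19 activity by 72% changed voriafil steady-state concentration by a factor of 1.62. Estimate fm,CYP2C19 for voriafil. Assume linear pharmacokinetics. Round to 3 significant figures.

0.532

Call the CYP2C19 fraction fm. After the interaction, CL_new/CL_old = fm × 0.28 + (1 − fm).
Steady-state concentration ratio = 1 / (new CL fraction), so new CL fraction = 1 / 1.62 = 0.6173.
fm × 0.28 + 1 − fm = 0.6173  ⇒  fm × (0.28 − 1) = −0.3827  ⇒  fm = 0.532.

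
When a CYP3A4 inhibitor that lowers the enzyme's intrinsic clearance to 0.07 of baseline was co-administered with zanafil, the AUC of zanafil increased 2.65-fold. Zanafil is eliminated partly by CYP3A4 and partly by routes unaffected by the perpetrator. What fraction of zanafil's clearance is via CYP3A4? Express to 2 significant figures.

0.67

Let x = fm,CYP3A4. Because AUC ∝ 1/CL, relative clearance fell to 1/2.65 = 0.3774.
Only the CYP3A4 route changed, so 0.3774 = x·0.07 + (1 − x), giving x = 0.67.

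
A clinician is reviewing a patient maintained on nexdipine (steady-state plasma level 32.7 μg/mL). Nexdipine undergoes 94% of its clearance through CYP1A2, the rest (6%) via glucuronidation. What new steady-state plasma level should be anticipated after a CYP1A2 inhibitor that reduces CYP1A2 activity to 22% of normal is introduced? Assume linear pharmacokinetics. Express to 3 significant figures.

The CYP1A2 pathway (94% of clearance) drops to 0.22× activity: 0.94 × 0.22 = 0.2068.
Non-CYP routes (6%) are unchanged.
Relative clearance = 0.2068 + 0.06 = 0.2668.
With dosing unchanged, steady-state plasma level scales as 1/CL: 32.7 / 0.2668 = 123 μg/mL.

123 μg/mL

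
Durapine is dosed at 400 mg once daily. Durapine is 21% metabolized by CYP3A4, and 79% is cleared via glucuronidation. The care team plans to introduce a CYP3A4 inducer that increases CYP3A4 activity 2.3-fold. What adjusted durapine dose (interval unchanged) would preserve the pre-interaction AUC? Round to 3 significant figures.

509 mg

The CYP3A4 pathway (21% of clearance) increases to 2.3× activity: 0.21 × 2.3 = 0.483.
The remaining 79% of clearance is unaffected.
CL_new/CL_old = 0.483 + 0.79 = 1.273.
Css,avg = (dose rate)/CL, so holding Css fixed requires dose ∝ CL: 400 × 1.273 = 509 mg.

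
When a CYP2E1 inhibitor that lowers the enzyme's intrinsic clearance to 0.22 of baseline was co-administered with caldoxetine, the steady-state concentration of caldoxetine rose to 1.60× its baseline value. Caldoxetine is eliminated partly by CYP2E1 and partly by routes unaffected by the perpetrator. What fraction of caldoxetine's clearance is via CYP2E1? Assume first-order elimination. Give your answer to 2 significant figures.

Write x for the fraction cleared via CYP2E1. The observed steady-state concentration change means clearance fell to 1/1.60 = 0.625 of baseline.
Setting x·0.22 + (1 − x) = 0.625 and solving: x = (0.625 − 1)/(0.22 − 1) = 0.48.

0.48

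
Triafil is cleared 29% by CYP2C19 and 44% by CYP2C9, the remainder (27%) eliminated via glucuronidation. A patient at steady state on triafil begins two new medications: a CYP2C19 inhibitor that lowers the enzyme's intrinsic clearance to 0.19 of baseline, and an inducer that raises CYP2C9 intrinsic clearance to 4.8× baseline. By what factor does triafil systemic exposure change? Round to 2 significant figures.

The CYP2C19 pathway (29% of clearance) is reduced to 0.19× activity: 0.29 × 0.19 = 0.0551.
The CYP2C9 pathway (44% of clearance) is boosted to 4.8× activity: 0.44 × 4.8 = 2.112.
Non-CYP routes (27%) are unchanged.
New clearance relative to baseline: 0.0551 + 2.112 + 0.27 = 2.4371.
Because systemic exposure varies inversely with clearance, the combined effect is 1 / 2.4371 = 0.41.

0.41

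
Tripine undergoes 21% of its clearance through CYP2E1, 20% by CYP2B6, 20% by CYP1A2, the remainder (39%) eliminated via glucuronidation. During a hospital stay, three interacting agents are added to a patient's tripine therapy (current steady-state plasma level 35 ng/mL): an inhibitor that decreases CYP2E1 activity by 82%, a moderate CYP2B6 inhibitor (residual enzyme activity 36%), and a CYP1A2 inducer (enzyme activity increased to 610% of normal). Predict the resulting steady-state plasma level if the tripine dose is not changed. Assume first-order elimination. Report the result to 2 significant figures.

The CYP2E1 pathway (21% of clearance) falls to 0.18× activity: 0.21 × 0.18 = 0.0378.
The CYP2B6 pathway (20% of clearance) falls to 0.36× activity: 0.2 × 0.36 = 0.072.
The CYP1A2 pathway (20% of clearance) is boosted to 6.1× activity: 0.2 × 6.1 = 1.22.
Non-CYP routes (39%) are unchanged.
New clearance relative to baseline: 0.0378 + 0.072 + 1.22 + 0.39 = 1.7198.
New steady-state plasma level = 35 / 1.7198 = 20 ng/mL (concentration scales inversely with clearance).

20 ng/mL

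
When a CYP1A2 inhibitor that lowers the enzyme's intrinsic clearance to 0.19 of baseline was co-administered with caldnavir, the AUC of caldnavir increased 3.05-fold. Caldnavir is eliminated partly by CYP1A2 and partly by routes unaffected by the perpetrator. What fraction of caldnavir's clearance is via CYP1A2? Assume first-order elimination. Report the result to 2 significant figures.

Let x = fm,CYP1A2. Because AUC ∝ 1/CL, relative clearance fell to 1/3.05 = 0.3279.
Only the CYP1A2 route changed, so 0.3279 = x·0.19 + (1 − x), giving x = 0.83.

0.83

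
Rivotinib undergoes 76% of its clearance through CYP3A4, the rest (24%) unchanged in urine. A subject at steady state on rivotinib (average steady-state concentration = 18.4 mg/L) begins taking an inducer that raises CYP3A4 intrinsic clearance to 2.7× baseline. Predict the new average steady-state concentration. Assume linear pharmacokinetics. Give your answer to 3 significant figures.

8.03 mg/L

CYP3A4: 0.76 × 2.7 = 2.052
Other: 0.24 (unchanged)
Relative clearance = 2.052 + 0.24 = 2.292.
Average steady-state concentration ∝ 1/CL, so new value = 18.4 / 2.292 = 8.03 mg/L.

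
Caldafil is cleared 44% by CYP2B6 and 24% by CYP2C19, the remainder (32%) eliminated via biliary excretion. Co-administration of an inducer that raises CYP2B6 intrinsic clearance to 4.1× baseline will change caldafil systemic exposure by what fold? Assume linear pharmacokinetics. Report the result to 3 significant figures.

0.423

The CYP2B6 pathway (44% of clearance) increases to 4.1× activity: 0.44 × 4.1 = 1.804.
CYP2C19 (24%) and the residual 32% are unaffected.
New clearance relative to baseline: 1.804 + 0.24 + 0.32 = 2.364.
Systemic exposure ratio = CL_old/CL_new = 1 / 2.364 = 0.423.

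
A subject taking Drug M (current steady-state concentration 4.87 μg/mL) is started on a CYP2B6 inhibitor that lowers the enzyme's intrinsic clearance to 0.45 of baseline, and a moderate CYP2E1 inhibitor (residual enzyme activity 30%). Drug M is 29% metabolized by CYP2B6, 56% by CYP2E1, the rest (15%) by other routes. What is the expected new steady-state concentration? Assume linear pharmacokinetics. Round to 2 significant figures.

CYP2B6: 0.29 × 0.45 = 0.1305
CYP2E1: 0.56 × 0.3 = 0.168
Other: 0.15 (unchanged)
CL_new/CL_old = 0.1305 + 0.168 + 0.15 = 0.4485.
Dividing the baseline by the relative clearance: 4.87 / 0.4485 = 11 μg/mL.

11 μg/mL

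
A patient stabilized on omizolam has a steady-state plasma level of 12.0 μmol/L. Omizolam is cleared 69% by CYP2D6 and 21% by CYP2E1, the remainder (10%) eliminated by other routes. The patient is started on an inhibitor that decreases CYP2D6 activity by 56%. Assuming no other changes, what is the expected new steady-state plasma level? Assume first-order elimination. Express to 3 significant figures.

The CYP2D6 pathway (69% of clearance) drops to 0.44× activity: 0.69 × 0.44 = 0.3036.
CYP2E1 (21%) and the residual 10% are unaffected.
CL_new/CL_old = 0.3036 + 0.21 + 0.1 = 0.6136.
Steady-state plasma level ∝ 1/CL, so new value = 12.0 / 0.6136 = 19.6 μmol/L.

19.6 μmol/L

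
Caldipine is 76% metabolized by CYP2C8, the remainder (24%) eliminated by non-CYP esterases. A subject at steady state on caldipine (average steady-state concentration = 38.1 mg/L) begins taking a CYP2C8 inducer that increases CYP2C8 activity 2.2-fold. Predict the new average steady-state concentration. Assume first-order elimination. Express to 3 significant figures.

19.9 mg/L

The CYP2C8 pathway (76% of clearance) is boosted to 2.2× activity: 0.76 × 2.2 = 1.672.
Non-CYP routes (24%) are unchanged.
Relative clearance = 1.672 + 0.24 = 1.912.
Average steady-state concentration ∝ 1/CL, so new value = 38.1 / 1.912 = 19.9 mg/L.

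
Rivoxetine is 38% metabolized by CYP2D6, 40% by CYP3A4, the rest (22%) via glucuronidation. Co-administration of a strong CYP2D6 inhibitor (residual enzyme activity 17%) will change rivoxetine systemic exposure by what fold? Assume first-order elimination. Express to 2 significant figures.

1.5

CYP2D6: 0.38 × 0.17 = 0.0646
CYP3A4: 0.4 (unchanged)
Other: 0.22 (unchanged)
Relative clearance = 0.0646 + 0.4 + 0.22 = 0.6846.
Since systemic exposure ∝ 1/CL, the ratio is 1 / 0.6846 = 1.5.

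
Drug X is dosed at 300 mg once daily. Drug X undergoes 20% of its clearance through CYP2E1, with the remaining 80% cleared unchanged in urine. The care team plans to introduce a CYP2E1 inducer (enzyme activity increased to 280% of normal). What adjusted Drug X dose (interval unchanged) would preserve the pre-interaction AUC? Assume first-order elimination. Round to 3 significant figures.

408 mg

The CYP2E1 pathway (20% of clearance) rises to 2.8× activity: 0.2 × 2.8 = 0.56.
The remaining 80% of clearance is unaffected.
New clearance relative to baseline: 0.56 + 0.8 = 1.36.
To maintain the same steady-state level, dose must scale with clearance: new dose = 300 × 1.36 = 408 mg.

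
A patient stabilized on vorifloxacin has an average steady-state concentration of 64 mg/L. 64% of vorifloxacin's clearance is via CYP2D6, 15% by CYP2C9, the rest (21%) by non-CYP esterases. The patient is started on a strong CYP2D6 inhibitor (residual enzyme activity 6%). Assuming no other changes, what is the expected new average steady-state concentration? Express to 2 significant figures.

The CYP2D6 pathway (64% of clearance) is reduced to 0.06× activity: 0.64 × 0.06 = 0.0384.
CYP2C9 (15%) and the residual 21% are unaffected.
Relative clearance = 0.0384 + 0.15 + 0.21 = 0.3984.
New average steady-state concentration = baseline ÷ relative clearance = 64 / 0.3984 = 1.6 × 10² mg/L.

1.6 × 10² mg/L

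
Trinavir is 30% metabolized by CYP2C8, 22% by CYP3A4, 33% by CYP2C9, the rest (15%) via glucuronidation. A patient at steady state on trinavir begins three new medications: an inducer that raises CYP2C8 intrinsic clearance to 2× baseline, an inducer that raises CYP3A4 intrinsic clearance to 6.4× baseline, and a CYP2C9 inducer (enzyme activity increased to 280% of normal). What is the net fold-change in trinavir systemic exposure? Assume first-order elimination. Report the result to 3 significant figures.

0.324

CYP2C8: 0.3 × 2 = 0.6
CYP3A4: 0.22 × 6.4 = 1.408
CYP2C9: 0.33 × 2.8 = 0.924
Other: 0.15 (unchanged)
New clearance relative to baseline: 0.6 + 1.408 + 0.924 + 0.15 = 3.082.
Because systemic exposure varies inversely with clearance, the combined effect is 1 / 3.082 = 0.324.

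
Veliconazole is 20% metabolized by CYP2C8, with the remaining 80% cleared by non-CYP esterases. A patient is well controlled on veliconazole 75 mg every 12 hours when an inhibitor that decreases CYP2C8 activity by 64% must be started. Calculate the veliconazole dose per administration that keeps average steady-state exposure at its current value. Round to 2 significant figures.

65 mg

The CYP2C8 pathway (20% of clearance) drops to 0.36× activity: 0.2 × 0.36 = 0.072.
Non-CYP routes (80%) are unchanged.
Relative clearance = 0.072 + 0.8 = 0.872.
To maintain the same steady-state level, dose must scale with clearance: new dose = 75 × 0.872 = 65 mg.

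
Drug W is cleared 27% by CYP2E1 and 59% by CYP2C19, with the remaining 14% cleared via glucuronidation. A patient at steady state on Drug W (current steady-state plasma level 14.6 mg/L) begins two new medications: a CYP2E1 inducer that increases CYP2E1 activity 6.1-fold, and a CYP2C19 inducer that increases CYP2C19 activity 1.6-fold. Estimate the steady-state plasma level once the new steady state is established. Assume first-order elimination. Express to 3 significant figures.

5.35 mg/L

The CYP2E1 pathway (27% of clearance) increases to 6.1× activity: 0.27 × 6.1 = 1.647.
The CYP2C19 pathway (59% of clearance) increases to 1.6× activity: 0.59 × 1.6 = 0.944.
The remaining 14% of clearance is unaffected.
New clearance relative to baseline: 1.647 + 0.944 + 0.14 = 2.731.
Steady-state plasma level ∝ 1/CL: new value = 14.6 / 2.731 = 5.35 mg/L.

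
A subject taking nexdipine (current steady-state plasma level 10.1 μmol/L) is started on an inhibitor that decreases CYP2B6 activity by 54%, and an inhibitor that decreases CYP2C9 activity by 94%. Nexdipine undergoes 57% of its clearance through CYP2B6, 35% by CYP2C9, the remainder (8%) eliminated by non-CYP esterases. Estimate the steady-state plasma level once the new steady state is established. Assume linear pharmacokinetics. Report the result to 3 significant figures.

The CYP2B6 pathway (57% of clearance) is reduced to 0.46× activity: 0.57 × 0.46 = 0.2622.
The CYP2C9 pathway (35% of clearance) is reduced to 0.06× activity: 0.35 × 0.06 = 0.021.
The remaining 8% of clearance is unaffected.
Relative clearance = 0.2622 + 0.021 + 0.08 = 0.3632.
New steady-state plasma level = 10.1 / 0.3632 = 27.8 μmol/L (concentration scales inversely with clearance).

27.8 μmol/L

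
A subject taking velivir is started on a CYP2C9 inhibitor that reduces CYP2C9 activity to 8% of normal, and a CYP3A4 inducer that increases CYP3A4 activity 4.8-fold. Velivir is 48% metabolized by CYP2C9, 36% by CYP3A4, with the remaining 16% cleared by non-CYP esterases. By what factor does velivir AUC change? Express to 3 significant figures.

The CYP2C9 pathway (48% of clearance) is reduced to 0.08× activity: 0.48 × 0.08 = 0.0384.
The CYP3A4 pathway (36% of clearance) rises to 4.8× activity: 0.36 × 4.8 = 1.728.
Non-CYP routes (16%) are unchanged.
New clearance relative to baseline: 0.0384 + 1.728 + 0.16 = 1.9264.
Net AUC ratio = 1 / 1.9264 = 0.519.

0.519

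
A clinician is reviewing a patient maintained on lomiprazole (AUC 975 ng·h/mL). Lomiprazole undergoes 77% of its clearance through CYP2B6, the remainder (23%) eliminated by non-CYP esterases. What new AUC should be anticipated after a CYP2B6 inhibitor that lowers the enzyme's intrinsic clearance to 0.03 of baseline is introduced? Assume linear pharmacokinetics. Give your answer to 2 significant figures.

3.9 × 10³ ng·h/mL

CYP2B6: 0.77 × 0.03 = 0.0231
Other: 0.23 (unchanged)
CL_new/CL_old = 0.0231 + 0.23 = 0.2531.
With dosing unchanged, AUC scales as 1/CL: 975 / 0.2531 = 3.9 × 10³ ng·h/mL.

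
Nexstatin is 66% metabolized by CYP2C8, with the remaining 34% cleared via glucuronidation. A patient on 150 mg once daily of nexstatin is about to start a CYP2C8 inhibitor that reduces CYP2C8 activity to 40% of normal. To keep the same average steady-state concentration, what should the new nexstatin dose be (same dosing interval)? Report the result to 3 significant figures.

90.6 mg

The CYP2C8 pathway (66% of clearance) is reduced to 0.4× activity: 0.66 × 0.4 = 0.264.
The remaining 34% of clearance is unaffected.
New clearance relative to baseline: 0.264 + 0.34 = 0.604.
To maintain the same steady-state level, dose must scale with clearance: new dose = 150 × 0.604 = 90.6 mg.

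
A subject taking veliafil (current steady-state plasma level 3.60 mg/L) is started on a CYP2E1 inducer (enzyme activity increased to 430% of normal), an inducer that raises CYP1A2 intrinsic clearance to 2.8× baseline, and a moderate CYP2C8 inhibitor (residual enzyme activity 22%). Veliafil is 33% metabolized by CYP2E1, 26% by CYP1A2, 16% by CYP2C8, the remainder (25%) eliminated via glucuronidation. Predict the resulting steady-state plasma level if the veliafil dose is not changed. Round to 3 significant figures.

1.48 mg/L

CYP2E1: 0.33 × 4.3 = 1.419
CYP1A2: 0.26 × 2.8 = 0.728
CYP2C8: 0.16 × 0.22 = 0.0352
Other: 0.25 (unchanged)
CL_new/CL_old = 1.419 + 0.728 + 0.0352 + 0.25 = 2.4322.
New steady-state plasma level = 3.60 / 2.4322 = 1.48 mg/L (concentration scales inversely with clearance).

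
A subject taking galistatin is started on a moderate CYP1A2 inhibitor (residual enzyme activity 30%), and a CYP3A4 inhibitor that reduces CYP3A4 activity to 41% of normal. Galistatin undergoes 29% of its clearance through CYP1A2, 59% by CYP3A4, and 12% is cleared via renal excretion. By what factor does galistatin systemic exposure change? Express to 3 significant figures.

The CYP1A2 pathway (29% of clearance) falls to 0.3× activity: 0.29 × 0.3 = 0.087.
The CYP3A4 pathway (59% of clearance) drops to 0.41× activity: 0.59 × 0.41 = 0.2419.
The remaining 12% of clearance is unaffected.
CL_new/CL_old = 0.087 + 0.2419 + 0.12 = 0.4489.
Net systemic exposure ratio = 1 / 0.4489 = 2.23.

2.23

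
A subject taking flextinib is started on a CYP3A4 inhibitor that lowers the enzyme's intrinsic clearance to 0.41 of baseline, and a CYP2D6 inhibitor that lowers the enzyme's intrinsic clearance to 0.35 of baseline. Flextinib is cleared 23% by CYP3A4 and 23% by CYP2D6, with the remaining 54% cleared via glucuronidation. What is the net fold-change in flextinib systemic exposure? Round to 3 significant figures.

1.40

The CYP3A4 pathway (23% of clearance) falls to 0.41× activity: 0.23 × 0.41 = 0.0943.
The CYP2D6 pathway (23% of clearance) drops to 0.35× activity: 0.23 × 0.35 = 0.0805.
Non-CYP routes (54%) are unchanged.
CL_new/CL_old = 0.0943 + 0.0805 + 0.54 = 0.7148.
Systemic exposure ∝ 1/CL: fold-change = 1 / 0.7148 = 1.40.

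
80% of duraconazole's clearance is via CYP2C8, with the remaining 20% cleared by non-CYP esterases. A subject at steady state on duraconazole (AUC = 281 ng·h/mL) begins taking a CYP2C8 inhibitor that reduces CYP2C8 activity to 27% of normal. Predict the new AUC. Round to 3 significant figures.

675 ng·h/mL

CYP2C8: 0.8 × 0.27 = 0.216
Other: 0.2 (unchanged)
Relative clearance = 0.216 + 0.2 = 0.416.
With dosing unchanged, AUC scales as 1/CL: 281 / 0.416 = 675 ng·h/mL.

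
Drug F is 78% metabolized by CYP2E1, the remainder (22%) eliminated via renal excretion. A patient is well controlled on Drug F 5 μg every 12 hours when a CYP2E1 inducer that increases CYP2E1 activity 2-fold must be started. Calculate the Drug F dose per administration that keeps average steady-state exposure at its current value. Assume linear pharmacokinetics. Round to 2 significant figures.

8.9 μg

The CYP2E1 pathway (78% of clearance) rises to 2× activity: 0.78 × 2 = 1.56.
The remaining 22% of clearance is unaffected.
New clearance relative to baseline: 1.56 + 0.22 = 1.78.
Css,avg = (dose rate)/CL, so holding Css fixed requires dose ∝ CL: 5 × 1.78 = 8.9 μg.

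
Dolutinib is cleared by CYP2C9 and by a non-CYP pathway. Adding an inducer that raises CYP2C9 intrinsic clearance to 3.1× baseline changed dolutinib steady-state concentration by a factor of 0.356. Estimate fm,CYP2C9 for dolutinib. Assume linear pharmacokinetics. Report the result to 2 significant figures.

0.86

Call the CYP2C9 fraction fm. After the interaction, CL_new/CL_old = fm × 3.1 + (1 − fm).
Steady-state concentration ratio = 1 / (new CL fraction), so new CL fraction = 1 / 0.356 = 2.809.
fm × 3.1 + 1 − fm = 2.809  ⇒  fm × (3.1 − 1) = 1.809  ⇒  fm = 0.86.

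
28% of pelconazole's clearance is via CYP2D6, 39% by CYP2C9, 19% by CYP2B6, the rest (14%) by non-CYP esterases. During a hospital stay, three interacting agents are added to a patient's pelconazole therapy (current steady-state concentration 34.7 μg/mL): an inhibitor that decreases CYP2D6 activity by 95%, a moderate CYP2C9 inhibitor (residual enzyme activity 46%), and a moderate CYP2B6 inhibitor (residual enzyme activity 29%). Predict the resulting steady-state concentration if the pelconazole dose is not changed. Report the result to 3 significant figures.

CYP2D6: 0.28 × 0.05 = 0.014
CYP2C9: 0.39 × 0.46 = 0.1794
CYP2B6: 0.19 × 0.29 = 0.0551
Other: 0.14 (unchanged)
New clearance relative to baseline: 0.014 + 0.1794 + 0.0551 + 0.14 = 0.3885.
Steady-state concentration ∝ 1/CL: new value = 34.7 / 0.3885 = 89.3 μg/mL.

89.3 μg/mL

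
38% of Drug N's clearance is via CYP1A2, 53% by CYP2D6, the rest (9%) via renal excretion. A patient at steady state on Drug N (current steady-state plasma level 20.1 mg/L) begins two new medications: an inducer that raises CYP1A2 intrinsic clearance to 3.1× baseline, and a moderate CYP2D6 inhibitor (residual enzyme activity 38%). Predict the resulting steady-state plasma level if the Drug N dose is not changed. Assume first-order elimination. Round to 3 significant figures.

13.7 mg/L

The CYP1A2 pathway (38% of clearance) increases to 3.1× activity: 0.38 × 3.1 = 1.178.
The CYP2D6 pathway (53% of clearance) drops to 0.38× activity: 0.53 × 0.38 = 0.2014.
Non-CYP routes (9%) are unchanged.
Relative clearance = 1.178 + 0.2014 + 0.09 = 1.4694.
New steady-state plasma level = 20.1 / 1.4694 = 13.7 mg/L (concentration scales inversely with clearance).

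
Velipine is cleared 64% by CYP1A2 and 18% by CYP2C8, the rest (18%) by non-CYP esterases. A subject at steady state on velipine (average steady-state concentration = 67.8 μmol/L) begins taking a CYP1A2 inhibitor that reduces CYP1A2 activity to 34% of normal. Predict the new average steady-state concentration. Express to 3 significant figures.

117 μmol/L

The CYP1A2 pathway (64% of clearance) drops to 0.34× activity: 0.64 × 0.34 = 0.2176.
CYP2C8 (18%) and the residual 18% are unaffected.
New clearance relative to baseline: 0.2176 + 0.18 + 0.18 = 0.5776.
New average steady-state concentration = baseline ÷ relative clearance = 67.8 / 0.5776 = 117 μmol/L.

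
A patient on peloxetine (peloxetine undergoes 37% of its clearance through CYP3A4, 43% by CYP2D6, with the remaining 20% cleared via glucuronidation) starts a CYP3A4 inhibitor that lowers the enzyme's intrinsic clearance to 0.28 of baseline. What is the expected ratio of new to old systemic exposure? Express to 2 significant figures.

1.4

The CYP3A4 pathway (37% of clearance) drops to 0.28× activity: 0.37 × 0.28 = 0.1036.
CYP2D6 (43%) and the residual 20% are unaffected.
New clearance relative to baseline: 0.1036 + 0.43 + 0.2 = 0.7336.
Systemic exposure ratio = CL_old/CL_new = 1 / 0.7336 = 1.4.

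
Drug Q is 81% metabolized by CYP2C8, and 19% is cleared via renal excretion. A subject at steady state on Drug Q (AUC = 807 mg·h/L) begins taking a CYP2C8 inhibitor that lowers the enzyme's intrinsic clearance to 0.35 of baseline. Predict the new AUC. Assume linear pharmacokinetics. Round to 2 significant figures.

1.7 × 10³ mg·h/L

CYP2C8: 0.81 × 0.35 = 0.2835
Other: 0.19 (unchanged)
New clearance relative to baseline: 0.2835 + 0.19 = 0.4735.
AUC ∝ 1/CL, so new value = 807 / 0.4735 = 1.7 × 10³ mg·h/L.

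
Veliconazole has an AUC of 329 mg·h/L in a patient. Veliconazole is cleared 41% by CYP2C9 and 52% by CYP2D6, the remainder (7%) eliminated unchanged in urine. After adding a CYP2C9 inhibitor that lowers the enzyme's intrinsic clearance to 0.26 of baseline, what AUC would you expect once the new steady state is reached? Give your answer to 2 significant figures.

4.7 × 10² mg·h/L

The CYP2C9 pathway (41% of clearance) falls to 0.26× activity: 0.41 × 0.26 = 0.1066.
CYP2D6 (52%) and the residual 7% are unaffected.
New clearance relative to baseline: 0.1066 + 0.52 + 0.07 = 0.6966.
With dosing unchanged, AUC scales as 1/CL: 329 / 0.6966 = 4.7 × 10² mg·h/L.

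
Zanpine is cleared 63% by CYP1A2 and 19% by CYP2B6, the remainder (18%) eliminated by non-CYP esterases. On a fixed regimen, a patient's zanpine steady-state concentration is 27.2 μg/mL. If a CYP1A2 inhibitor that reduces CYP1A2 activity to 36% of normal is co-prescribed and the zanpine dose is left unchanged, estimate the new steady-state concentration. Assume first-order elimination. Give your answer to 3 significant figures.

45.6 μg/mL

CYP1A2: 0.63 × 0.36 = 0.2268
CYP2B6: 0.19 (unchanged)
Other: 0.18 (unchanged)
CL_new/CL_old = 0.2268 + 0.19 + 0.18 = 0.5968.
New steady-state concentration = baseline ÷ relative clearance = 27.2 / 0.5968 = 45.6 μg/mL.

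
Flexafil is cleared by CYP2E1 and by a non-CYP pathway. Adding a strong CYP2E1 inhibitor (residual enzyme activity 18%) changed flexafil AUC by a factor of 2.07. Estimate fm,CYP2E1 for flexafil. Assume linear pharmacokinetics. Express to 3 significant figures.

0.630

Let x = fm,CYP2E1. Because AUC ∝ 1/CL, relative clearance fell to 1/2.07 = 0.4831.
Setting x·0.18 + (1 − x) = 0.4831 and solving: x = (0.4831 − 1)/(0.18 − 1) = 0.630.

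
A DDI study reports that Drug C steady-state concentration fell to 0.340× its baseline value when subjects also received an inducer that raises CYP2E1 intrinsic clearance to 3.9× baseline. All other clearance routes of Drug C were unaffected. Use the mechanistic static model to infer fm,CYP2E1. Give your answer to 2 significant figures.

Write x for the fraction cleared via CYP2E1. The observed steady-state concentration change means clearance rose to 1/0.340 = 2.941 of baseline.
Only the CYP2E1 route changed, so 2.941 = x·3.9 + (1 − x), giving x = 0.67.

0.67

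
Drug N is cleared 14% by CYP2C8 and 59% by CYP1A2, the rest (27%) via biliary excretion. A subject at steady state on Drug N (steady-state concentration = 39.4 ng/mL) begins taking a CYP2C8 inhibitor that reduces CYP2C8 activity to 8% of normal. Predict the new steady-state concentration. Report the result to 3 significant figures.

The CYP2C8 pathway (14% of clearance) falls to 0.08× activity: 0.14 × 0.08 = 0.0112.
CYP1A2 (59%) and the residual 27% are unaffected.
New clearance relative to baseline: 0.0112 + 0.59 + 0.27 = 0.8712.
With dosing unchanged, steady-state concentration scales as 1/CL: 39.4 / 0.8712 = 45.2 ng/mL.

45.2 ng/mL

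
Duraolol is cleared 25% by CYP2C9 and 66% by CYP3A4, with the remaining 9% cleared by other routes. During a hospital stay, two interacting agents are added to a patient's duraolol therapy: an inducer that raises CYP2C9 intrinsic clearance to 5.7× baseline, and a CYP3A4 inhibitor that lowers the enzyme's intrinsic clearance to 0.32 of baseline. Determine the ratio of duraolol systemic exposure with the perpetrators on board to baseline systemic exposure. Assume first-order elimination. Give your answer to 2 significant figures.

0.58

The CYP2C9 pathway (25% of clearance) rises to 5.7× activity: 0.25 × 5.7 = 1.425.
The CYP3A4 pathway (66% of clearance) is reduced to 0.32× activity: 0.66 × 0.32 = 0.2112.
Non-CYP routes (9%) are unchanged.
CL_new/CL_old = 1.425 + 0.2112 + 0.09 = 1.7262.
Because systemic exposure varies inversely with clearance, the combined effect is 1 / 1.7262 = 0.58.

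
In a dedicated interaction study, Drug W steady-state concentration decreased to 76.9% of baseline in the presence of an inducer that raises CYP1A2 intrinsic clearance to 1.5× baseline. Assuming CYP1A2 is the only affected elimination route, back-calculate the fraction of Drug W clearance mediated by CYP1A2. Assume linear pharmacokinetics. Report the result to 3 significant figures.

0.601

Write x for the fraction cleared via CYP1A2. The observed steady-state concentration change means clearance rose to 1/0.769 = 1.3 of baseline.
Setting x·1.5 + (1 − x) = 1.3 and solving: x = (1.3 − 1)/(1.5 − 1) = 0.601.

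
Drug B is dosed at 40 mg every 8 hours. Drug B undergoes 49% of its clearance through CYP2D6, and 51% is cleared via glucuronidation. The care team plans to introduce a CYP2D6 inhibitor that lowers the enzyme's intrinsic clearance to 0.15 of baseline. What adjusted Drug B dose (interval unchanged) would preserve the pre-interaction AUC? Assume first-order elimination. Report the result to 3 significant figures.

23.3 mg

The CYP2D6 pathway (49% of clearance) drops to 0.15× activity: 0.49 × 0.15 = 0.0735.
Non-CYP routes (51%) are unchanged.
New clearance relative to baseline: 0.0735 + 0.51 = 0.5835.
To maintain the same steady-state level, dose must scale with clearance: new dose = 40 × 0.5835 = 23.3 mg.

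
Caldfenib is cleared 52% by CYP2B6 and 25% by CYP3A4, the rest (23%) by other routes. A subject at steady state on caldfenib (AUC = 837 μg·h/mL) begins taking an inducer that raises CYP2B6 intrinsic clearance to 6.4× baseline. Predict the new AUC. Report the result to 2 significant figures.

2.2 × 10² μg·h/mL

The CYP2B6 pathway (52% of clearance) rises to 6.4× activity: 0.52 × 6.4 = 3.328.
CYP3A4 (25%) and the residual 23% are unaffected.
Relative clearance = 3.328 + 0.25 + 0.23 = 3.808.
With dosing unchanged, AUC scales as 1/CL: 837 / 3.808 = 2.2 × 10² μg·h/mL.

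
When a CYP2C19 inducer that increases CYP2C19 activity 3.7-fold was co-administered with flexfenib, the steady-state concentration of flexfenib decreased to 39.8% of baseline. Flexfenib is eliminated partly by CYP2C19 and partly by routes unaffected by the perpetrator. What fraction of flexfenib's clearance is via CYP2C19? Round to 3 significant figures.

CL'/CL = 1 / 0.398 = 2.513
3.7·fm + (1 − fm) = 2.513
fm = (2.513 − 1) / (3.7 − 1) = 0.560

0.560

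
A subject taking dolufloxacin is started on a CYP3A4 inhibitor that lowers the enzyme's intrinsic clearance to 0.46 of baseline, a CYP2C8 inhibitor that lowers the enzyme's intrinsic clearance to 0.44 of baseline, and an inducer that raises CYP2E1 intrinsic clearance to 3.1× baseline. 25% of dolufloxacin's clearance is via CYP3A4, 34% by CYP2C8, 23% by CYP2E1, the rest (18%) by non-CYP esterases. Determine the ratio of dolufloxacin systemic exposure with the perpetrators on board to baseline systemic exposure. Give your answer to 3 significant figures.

The CYP3A4 pathway (25% of clearance) falls to 0.46× activity: 0.25 × 0.46 = 0.115.
The CYP2C8 pathway (34% of clearance) is reduced to 0.44× activity: 0.34 × 0.44 = 0.1496.
The CYP2E1 pathway (23% of clearance) rises to 3.1× activity: 0.23 × 3.1 = 0.713.
Non-CYP routes (18%) are unchanged.
New clearance relative to baseline: 0.115 + 0.1496 + 0.713 + 0.18 = 1.1576.
Net systemic exposure ratio = 1 / 1.1576 = 0.864.

0.864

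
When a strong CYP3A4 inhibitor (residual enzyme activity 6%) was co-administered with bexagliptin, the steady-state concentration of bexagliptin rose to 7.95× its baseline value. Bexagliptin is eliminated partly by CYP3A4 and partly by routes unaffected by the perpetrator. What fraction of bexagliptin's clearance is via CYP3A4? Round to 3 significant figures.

0.930

Call the CYP3A4 fraction fm. After the interaction, CL_new/CL_old = fm × 0.06 + (1 − fm).
Steady-state concentration ratio = 1 / (new CL fraction), so new CL fraction = 1 / 7.95 = 0.1258.
fm × 0.06 + 1 − fm = 0.1258  ⇒  fm × (0.06 − 1) = −0.8742  ⇒  fm = 0.930.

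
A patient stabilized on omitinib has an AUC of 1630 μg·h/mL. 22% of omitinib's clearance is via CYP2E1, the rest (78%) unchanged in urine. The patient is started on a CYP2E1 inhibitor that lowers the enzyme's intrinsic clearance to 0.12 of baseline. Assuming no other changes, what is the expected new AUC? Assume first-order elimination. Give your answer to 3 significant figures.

2.02 × 10³ μg·h/mL

The CYP2E1 pathway (22% of clearance) is reduced to 0.12× activity: 0.22 × 0.12 = 0.0264.
The remaining 78% of clearance is unaffected.
Relative clearance = 0.0264 + 0.78 = 0.8064.
New AUC = baseline ÷ relative clearance = 1630 / 0.8064 = 2.02 × 10³ μg·h/mL.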